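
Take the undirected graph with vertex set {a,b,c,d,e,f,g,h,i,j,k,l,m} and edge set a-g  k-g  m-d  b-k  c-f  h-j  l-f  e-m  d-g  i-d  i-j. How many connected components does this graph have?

2

Component: {c, f, l}
Component: {a, b, d, e, g, h, i, j, k, m}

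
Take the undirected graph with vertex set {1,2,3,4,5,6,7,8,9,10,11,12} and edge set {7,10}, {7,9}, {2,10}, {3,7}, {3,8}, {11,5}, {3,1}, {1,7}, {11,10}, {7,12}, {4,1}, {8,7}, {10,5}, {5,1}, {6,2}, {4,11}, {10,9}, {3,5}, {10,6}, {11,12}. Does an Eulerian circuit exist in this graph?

Yes

Degrees: 1:4, 2:2, 3:4, 4:2, 5:4, 6:2, 7:6, 8:2, 9:2, 10:6, 11:4, 12:2
All degrees are even and the non-isolated vertices are connected — an Eulerian circuit exists.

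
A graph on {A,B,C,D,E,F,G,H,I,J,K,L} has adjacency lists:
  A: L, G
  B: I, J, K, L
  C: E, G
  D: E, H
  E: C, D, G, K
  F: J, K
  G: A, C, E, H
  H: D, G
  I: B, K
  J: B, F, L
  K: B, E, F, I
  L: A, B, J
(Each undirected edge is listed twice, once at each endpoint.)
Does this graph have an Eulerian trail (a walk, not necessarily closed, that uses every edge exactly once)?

Yes

Degrees: A:2, B:4, C:2, D:2, E:4, F:2, G:4, H:2, I:2, J:3, K:4, L:3
Odd-degree vertices: J, L (2 total).
The non-isolated vertices are connected and exactly 2 have odd degree, so an Eulerian trail exists (from J to L).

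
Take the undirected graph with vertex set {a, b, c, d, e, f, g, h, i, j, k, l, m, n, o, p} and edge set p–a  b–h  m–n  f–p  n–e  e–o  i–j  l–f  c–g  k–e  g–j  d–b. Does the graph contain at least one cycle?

The graph has 16 vertices, 12 edges, and 4 connected components.
Since 12 = 16 - 4, the graph is a forest and contains no cycle.

No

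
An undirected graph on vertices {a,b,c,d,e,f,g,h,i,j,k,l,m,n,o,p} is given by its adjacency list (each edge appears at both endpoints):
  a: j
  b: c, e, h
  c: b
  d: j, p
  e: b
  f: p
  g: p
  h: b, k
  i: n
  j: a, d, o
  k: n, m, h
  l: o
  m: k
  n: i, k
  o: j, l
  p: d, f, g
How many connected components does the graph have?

2

Component: {a, d, f, g, j, l, o, p}
Component: {b, c, e, h, i, k, m, n}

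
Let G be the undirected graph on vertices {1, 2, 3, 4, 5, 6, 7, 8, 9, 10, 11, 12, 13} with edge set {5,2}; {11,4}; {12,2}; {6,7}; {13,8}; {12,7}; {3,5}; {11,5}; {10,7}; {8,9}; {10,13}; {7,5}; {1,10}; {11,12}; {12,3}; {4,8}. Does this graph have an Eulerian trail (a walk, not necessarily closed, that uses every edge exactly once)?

No

Degrees: 1:1, 2:2, 3:2, 4:2, 5:4, 6:1, 7:4, 8:3, 9:1, 10:3, 11:3, 12:4, 13:2
Odd-degree vertices: 1, 6, 8, 9, 10, 11 (6 total).
An Eulerian trail requires 0 or 2 odd-degree vertices; here there are 6.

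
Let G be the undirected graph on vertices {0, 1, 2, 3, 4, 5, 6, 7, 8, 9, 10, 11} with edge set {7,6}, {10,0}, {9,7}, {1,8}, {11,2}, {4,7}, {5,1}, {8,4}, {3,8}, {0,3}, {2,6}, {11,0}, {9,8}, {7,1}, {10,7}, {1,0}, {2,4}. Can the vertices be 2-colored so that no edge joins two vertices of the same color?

Color {1, 3, 4, 6, 9, 10, 11} black and {0, 2, 5, 7, 8} white. No edge joins two same-colored vertices, so the graph is bipartite.

Yes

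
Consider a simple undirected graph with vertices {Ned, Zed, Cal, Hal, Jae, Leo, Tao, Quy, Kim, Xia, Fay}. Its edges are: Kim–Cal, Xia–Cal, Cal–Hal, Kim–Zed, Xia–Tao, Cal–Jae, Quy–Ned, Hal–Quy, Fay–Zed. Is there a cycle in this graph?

The graph has 11 vertices, 9 edges, and 2 connected components.
Since 9 = 11 - 2, the graph is a forest and contains no cycle.

No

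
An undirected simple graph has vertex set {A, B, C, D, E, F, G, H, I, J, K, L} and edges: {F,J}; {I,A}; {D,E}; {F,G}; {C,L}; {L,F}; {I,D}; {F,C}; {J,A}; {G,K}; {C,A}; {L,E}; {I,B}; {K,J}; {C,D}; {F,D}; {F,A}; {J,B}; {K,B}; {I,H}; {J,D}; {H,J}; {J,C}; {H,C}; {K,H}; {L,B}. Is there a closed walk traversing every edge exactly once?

Degrees: A:4, B:4, C:6, D:5, E:2, F:6, G:2, H:4, I:4, J:7, K:4, L:4
D, J have odd degree; an Eulerian circuit needs every degree to be even, so none exists.

No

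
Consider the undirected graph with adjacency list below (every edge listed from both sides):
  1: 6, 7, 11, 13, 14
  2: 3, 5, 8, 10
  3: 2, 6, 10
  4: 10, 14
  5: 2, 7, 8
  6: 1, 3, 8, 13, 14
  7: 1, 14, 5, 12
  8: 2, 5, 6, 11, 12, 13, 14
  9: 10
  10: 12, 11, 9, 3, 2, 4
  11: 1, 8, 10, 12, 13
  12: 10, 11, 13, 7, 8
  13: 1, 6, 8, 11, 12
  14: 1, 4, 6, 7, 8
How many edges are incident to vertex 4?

Neighbors of 4: 10, 14.

2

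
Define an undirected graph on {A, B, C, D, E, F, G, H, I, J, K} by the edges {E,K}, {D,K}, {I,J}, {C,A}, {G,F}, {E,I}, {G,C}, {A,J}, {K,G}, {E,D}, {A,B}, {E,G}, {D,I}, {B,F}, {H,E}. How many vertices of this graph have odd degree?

Degrees: A:3, B:2, C:2, D:3, E:5, F:2, G:4, H:1, I:3, J:2, K:3
Odd-degree vertices: A, D, E, H, I, K.

6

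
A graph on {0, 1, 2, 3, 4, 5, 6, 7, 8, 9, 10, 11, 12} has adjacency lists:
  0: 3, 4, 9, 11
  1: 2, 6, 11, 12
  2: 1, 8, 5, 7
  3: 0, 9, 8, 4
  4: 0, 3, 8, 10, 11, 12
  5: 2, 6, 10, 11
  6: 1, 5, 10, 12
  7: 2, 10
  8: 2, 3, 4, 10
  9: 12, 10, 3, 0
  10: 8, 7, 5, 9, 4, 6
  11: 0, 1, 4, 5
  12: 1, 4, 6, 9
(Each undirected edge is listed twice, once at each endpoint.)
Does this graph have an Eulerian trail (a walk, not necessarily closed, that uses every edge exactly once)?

Yes

Degrees: 0:4, 1:4, 2:4, 3:4, 4:6, 5:4, 6:4, 7:2, 8:4, 9:4, 10:6, 11:4, 12:4
Odd-degree vertices: none (0 total).
The non-isolated vertices are connected and exactly 0 have odd degree, so an Eulerian trail exists.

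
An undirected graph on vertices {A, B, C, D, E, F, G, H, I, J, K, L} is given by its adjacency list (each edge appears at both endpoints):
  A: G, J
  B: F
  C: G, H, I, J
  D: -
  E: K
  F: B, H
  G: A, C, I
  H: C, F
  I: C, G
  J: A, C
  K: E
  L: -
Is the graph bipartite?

No

The cycle C-I-G-C has length 3, which is odd, so the graph is not bipartite.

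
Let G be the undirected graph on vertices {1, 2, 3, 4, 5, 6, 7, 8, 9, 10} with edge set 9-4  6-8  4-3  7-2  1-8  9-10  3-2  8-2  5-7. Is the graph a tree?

The graph has 10 vertices and 9 edges.
It is connected with exactly 9 edges, hence acyclic — it is a tree.

Yes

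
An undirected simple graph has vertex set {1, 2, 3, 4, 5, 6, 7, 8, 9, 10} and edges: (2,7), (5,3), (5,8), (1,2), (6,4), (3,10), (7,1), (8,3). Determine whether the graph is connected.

No

Component: {9}
Component: {4, 6}
Component: {1, 2, 7}
Component: {3, 5, 8, 10}
No edge joins these 4 groups, so the graph is disconnected.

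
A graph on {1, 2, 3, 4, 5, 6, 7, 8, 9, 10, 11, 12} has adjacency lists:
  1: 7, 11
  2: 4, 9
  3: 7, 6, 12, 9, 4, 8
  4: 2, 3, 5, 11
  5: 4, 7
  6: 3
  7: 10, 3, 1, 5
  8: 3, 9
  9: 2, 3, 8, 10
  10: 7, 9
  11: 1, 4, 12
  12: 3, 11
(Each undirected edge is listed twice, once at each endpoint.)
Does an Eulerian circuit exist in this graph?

Degrees: 1:2, 2:2, 3:6, 4:4, 5:2, 6:1, 7:4, 8:2, 9:4, 10:2, 11:3, 12:2
Vertices with odd degree: 6, 11. An Eulerian circuit requires all degrees even.

No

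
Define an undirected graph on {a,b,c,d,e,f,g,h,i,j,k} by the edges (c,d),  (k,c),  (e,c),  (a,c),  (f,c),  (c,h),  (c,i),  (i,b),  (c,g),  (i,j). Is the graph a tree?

Yes

The graph has 11 vertices and 10 edges.
It is connected with exactly 10 edges, hence acyclic — it is a tree.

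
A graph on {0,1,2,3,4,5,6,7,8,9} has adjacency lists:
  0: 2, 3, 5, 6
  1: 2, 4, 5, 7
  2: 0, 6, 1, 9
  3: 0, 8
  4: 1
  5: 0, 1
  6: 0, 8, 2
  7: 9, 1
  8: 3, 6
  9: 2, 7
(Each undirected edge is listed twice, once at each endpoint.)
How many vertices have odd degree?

2

Degrees: 0:4, 1:4, 2:4, 3:2, 4:1, 5:2, 6:3, 7:2, 8:2, 9:2
Odd-degree vertices: 4, 6.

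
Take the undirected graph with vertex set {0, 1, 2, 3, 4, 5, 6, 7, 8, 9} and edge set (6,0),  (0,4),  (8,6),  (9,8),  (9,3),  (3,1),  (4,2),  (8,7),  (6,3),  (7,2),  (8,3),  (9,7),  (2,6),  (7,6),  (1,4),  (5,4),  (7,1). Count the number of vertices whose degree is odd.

6

Degrees: 0:2, 1:3, 2:3, 3:4, 4:4, 5:1, 6:5, 7:5, 8:4, 9:3
Odd-degree vertices: 1, 2, 5, 6, 7, 9.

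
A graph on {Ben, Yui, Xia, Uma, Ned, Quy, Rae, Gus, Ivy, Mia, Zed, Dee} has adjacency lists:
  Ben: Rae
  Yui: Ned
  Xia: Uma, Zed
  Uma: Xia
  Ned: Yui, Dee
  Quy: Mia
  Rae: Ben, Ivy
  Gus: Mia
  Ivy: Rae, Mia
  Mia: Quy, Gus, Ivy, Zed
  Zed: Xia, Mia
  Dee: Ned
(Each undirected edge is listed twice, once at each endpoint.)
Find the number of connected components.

Component: {Yui, Ned, Dee}
Component: {Ben, Xia, Uma, Quy, Rae, Gus, Ivy, Mia, Zed}

2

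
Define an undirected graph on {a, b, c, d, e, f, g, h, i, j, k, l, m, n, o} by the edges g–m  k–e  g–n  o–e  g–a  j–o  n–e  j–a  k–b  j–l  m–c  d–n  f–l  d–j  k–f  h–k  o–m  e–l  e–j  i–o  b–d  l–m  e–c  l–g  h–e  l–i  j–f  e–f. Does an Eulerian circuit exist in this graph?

Degrees: a:2, b:2, c:2, d:3, e:8, f:4, g:4, h:2, i:2, j:6, k:4, l:6, m:4, n:3, o:4
d, n have odd degree; an Eulerian circuit needs every degree to be even, so none exists.

No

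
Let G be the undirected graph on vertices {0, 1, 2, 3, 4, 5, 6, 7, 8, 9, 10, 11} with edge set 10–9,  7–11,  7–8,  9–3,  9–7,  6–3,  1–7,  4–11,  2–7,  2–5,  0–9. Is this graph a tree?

The graph has 12 vertices and 11 edges.
Connected and |E| = |V| - 1, which characterizes a tree.

Yes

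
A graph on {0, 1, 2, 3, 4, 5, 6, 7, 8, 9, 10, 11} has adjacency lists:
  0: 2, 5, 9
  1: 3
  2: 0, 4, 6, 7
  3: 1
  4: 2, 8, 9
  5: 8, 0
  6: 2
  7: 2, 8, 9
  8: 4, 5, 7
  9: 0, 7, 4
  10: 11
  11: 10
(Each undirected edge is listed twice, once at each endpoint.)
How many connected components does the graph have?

3

Component: {1, 3}
Component: {10, 11}
Component: {0, 2, 4, 5, 6, 7, 8, 9}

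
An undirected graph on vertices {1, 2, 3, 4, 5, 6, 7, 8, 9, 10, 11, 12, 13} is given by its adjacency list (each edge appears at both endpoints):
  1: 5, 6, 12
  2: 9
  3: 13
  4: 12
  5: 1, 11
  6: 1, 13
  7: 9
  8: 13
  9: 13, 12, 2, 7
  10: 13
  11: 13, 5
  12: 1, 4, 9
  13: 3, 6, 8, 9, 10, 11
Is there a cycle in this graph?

Yes

The graph has 13 vertices, 14 edges, and 1 connected component.
Since 14 > 13 - 1, a cycle must exist; for instance 1-6-13-9-12-1.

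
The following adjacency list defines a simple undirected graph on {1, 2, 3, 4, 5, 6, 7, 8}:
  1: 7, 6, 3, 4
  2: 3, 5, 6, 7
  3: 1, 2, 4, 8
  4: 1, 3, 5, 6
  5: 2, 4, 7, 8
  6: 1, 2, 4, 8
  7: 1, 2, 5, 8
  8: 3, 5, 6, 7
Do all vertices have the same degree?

Degrees: 1:4, 2:4, 3:4, 4:4, 5:4, 6:4, 7:4, 8:4
All degrees equal 4; the graph is regular.

Yes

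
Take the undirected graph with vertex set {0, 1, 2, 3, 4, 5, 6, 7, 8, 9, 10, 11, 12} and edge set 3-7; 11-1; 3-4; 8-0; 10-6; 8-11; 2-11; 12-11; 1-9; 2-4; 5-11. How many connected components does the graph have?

Component: {6, 10}
Component: {0, 1, 2, 3, 4, 5, 7, 8, 9, 11, 12}

2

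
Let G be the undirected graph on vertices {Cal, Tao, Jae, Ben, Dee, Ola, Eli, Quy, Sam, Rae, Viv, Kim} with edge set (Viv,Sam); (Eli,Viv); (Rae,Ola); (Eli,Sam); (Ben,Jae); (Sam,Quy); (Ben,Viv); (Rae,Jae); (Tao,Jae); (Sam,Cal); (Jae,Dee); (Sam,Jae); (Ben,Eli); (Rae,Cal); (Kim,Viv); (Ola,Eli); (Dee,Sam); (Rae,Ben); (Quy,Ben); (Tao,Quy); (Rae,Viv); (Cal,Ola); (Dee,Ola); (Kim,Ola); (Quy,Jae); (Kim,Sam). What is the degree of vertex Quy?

4

Neighbors of Quy: Tao, Jae, Ben, Sam.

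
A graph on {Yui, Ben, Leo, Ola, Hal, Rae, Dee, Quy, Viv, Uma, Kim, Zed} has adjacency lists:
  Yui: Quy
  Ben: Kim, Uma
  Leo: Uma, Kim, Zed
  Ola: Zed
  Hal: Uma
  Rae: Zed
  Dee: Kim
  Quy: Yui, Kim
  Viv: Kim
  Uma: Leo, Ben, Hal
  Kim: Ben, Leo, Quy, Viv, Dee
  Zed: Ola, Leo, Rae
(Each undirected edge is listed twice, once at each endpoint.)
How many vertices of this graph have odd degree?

Degrees: Yui:1, Ben:2, Leo:3, Ola:1, Hal:1, Rae:1, Dee:1, Quy:2, Viv:1, Uma:3, Kim:5, Zed:3
Odd-degree vertices: Yui, Leo, Ola, Hal, Rae, Dee, Viv, Uma, Kim, Zed.

10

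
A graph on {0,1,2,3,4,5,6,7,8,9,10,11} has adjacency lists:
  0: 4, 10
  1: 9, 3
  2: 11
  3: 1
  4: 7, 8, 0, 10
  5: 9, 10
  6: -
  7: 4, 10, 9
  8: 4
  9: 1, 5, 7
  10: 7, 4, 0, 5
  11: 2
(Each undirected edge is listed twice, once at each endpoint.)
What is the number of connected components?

3

Component: {6}
Component: {2, 11}
Component: {0, 1, 3, 4, 5, 7, 8, 9, 10}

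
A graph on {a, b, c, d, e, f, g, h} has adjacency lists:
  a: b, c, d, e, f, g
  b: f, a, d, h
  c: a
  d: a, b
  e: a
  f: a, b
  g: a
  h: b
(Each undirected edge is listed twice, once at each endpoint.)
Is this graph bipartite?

No

f-a-b-f is an odd cycle (length 3), and a bipartite graph can contain only even cycles.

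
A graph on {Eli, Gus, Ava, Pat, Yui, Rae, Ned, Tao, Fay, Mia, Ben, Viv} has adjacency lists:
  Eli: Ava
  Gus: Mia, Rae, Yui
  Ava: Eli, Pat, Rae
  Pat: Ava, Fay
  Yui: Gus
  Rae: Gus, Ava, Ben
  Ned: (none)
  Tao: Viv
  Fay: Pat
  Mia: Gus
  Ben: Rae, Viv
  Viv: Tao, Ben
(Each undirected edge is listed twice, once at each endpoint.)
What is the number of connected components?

2

Component: {Ned}
Component: {Eli, Gus, Ava, Pat, Yui, Rae, Tao, Fay, Mia, Ben, Viv}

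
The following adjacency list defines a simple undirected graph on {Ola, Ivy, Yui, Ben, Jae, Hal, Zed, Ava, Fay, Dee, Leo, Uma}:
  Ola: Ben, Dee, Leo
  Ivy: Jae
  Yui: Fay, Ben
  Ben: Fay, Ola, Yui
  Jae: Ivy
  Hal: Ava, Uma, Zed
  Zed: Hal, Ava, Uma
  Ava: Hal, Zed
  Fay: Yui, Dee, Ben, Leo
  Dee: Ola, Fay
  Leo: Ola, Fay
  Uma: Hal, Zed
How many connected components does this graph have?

3

Component: {Ivy, Jae}
Component: {Hal, Zed, Ava, Uma}
Component: {Ola, Yui, Ben, Fay, Dee, Leo}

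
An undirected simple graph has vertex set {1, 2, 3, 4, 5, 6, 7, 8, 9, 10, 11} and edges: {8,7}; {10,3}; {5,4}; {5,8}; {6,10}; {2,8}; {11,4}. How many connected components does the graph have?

4

Component: {1}
Component: {9}
Component: {3, 6, 10}
Component: {2, 4, 5, 7, 8, 11}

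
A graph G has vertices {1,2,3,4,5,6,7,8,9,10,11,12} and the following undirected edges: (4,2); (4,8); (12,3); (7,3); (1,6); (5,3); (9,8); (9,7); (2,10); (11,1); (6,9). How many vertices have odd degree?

Degrees: 1:2, 2:2, 3:3, 4:2, 5:1, 6:2, 7:2, 8:2, 9:3, 10:1, 11:1, 12:1
Odd-degree vertices: 3, 5, 9, 10, 11, 12.

6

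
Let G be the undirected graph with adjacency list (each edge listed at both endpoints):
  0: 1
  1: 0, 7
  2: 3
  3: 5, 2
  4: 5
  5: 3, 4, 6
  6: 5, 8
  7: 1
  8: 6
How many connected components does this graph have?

2

Component: {0, 1, 7}
Component: {2, 3, 4, 5, 6, 8}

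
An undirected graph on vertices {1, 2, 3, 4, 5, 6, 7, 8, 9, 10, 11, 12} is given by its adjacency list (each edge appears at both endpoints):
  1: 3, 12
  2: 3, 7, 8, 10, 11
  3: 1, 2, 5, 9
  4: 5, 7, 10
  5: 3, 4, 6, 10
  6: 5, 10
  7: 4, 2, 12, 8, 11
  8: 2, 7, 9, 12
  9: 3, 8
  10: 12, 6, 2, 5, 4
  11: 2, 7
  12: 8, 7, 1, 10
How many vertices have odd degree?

4

Degrees: 1:2, 2:5, 3:4, 4:3, 5:4, 6:2, 7:5, 8:4, 9:2, 10:5, 11:2, 12:4
Odd-degree vertices: 2, 4, 7, 10.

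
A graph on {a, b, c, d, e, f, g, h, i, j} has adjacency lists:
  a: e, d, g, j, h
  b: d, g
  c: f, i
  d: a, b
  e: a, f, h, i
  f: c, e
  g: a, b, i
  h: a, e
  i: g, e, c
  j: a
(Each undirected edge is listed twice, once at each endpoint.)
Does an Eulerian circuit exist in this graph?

No

Degrees: a:5, b:2, c:2, d:2, e:4, f:2, g:3, h:2, i:3, j:1
a, g, i, j have odd degree; an Eulerian circuit needs every degree to be even, so none exists.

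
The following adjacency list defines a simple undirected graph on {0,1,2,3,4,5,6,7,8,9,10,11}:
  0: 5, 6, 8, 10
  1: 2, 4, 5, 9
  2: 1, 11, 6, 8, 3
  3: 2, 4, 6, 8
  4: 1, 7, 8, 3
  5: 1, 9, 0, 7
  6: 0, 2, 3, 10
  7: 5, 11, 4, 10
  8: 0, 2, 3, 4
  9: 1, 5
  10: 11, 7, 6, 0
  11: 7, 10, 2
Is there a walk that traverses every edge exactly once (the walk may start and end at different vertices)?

Yes

Degrees: 0:4, 1:4, 2:5, 3:4, 4:4, 5:4, 6:4, 7:4, 8:4, 9:2, 10:4, 11:3
Odd-degree vertices: 2, 11 (2 total).
The non-isolated vertices are connected and exactly 2 have odd degree, so an Eulerian trail exists (from 2 to 11).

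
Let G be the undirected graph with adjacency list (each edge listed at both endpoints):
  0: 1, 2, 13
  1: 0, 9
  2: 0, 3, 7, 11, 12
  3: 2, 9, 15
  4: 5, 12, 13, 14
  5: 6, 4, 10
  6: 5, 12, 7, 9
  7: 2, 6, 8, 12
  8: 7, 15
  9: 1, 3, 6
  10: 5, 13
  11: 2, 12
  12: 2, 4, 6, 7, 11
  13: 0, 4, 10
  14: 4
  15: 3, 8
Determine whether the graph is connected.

Yes

Starting from 0 and exploring outward reaches every vertex (0, 1, 13, 2, 9, 10, 4, 3, 12, 11, 7, 6, 5, 14, 15, 8); the graph is connected.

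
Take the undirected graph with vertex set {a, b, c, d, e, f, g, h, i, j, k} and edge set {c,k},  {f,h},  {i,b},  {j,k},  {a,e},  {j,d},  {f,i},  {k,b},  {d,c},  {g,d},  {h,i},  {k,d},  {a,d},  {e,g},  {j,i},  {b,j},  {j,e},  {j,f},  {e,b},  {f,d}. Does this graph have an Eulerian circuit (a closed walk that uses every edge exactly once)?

Yes

Degrees: a:2, b:4, c:2, d:6, e:4, f:4, g:2, h:2, i:4, j:6, k:4
All degrees are even and the non-isolated vertices are connected — an Eulerian circuit exists.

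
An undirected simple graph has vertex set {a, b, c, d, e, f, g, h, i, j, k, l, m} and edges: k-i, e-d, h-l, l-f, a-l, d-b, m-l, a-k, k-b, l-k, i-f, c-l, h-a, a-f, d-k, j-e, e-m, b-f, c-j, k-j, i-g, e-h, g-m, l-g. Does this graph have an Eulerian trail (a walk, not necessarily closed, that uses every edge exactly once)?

Degrees: a:4, b:3, c:2, d:3, e:4, f:4, g:3, h:3, i:3, j:3, k:6, l:7, m:3
Odd-degree vertices: b, d, g, h, i, j, l, m (8 total).
With 8 odd-degree vertices (more than two), no single trail can use every edge.

No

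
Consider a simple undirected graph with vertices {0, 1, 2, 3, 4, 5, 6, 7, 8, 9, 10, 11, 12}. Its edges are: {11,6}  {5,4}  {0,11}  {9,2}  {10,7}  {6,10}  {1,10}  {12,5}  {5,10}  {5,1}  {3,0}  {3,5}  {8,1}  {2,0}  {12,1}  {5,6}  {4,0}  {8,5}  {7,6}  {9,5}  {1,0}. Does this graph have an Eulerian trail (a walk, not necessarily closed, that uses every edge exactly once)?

Yes

Degrees: 0:5, 1:5, 2:2, 3:2, 4:2, 5:8, 6:4, 7:2, 8:2, 9:2, 10:4, 11:2, 12:2
Odd-degree vertices: 0, 1 (2 total).
With 2 odd-degree vertices and all edges in one connected piece, an Eulerian trail exists (from 0 to 1).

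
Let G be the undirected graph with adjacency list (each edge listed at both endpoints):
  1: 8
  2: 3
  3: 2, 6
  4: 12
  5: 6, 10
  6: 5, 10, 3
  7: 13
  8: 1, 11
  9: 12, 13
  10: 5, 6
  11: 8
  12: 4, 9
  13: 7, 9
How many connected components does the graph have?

3

Component: {1, 8, 11}
Component: {2, 3, 5, 6, 10}
Component: {4, 7, 9, 12, 13}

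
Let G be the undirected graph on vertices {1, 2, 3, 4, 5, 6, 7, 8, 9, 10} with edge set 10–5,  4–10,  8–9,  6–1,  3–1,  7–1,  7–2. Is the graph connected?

No

Component: {8, 9}
Component: {4, 5, 10}
Component: {1, 2, 3, 6, 7}
No edge joins these 3 groups, so the graph is disconnected.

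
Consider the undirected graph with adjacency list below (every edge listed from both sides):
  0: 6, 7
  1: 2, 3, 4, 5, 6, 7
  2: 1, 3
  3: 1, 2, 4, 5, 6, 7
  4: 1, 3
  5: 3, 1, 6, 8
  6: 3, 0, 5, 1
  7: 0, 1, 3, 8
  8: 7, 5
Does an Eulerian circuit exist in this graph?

Yes

Degrees: 0:2, 1:6, 2:2, 3:6, 4:2, 5:4, 6:4, 7:4, 8:2
Every vertex has even degree and the edges form a single connected piece, so an Eulerian circuit exists.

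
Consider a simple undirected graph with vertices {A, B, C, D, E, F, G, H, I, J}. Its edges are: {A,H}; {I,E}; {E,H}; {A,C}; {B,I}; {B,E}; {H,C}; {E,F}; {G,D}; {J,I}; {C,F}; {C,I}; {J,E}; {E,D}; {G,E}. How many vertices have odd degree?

Degrees: A:2, B:2, C:4, D:2, E:7, F:2, G:2, H:3, I:4, J:2
Odd-degree vertices: E, H.

2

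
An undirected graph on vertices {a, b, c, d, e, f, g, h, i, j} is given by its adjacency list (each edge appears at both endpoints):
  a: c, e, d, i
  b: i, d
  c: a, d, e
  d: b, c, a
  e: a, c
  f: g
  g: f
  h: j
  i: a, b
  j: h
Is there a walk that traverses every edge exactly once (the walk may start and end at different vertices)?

Degrees: a:4, b:2, c:3, d:3, e:2, f:1, g:1, h:1, i:2, j:1
Odd-degree vertices: c, d, f, g, h, j (6 total).
An Eulerian trail requires 0 or 2 odd-degree vertices; here there are 6.

No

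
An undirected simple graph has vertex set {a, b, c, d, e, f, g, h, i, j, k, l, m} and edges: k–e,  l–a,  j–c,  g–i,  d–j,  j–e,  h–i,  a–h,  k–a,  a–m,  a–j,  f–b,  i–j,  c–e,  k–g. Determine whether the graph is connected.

Component: {b, f}
Component: {a, c, d, e, g, h, i, j, k, l, m}
There are 2 separate components, so the graph is not connected.

No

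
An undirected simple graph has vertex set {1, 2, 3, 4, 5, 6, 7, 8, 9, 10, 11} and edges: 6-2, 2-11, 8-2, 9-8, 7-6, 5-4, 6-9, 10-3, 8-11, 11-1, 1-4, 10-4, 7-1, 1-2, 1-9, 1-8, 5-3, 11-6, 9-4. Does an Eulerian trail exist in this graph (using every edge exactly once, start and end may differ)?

Degrees: 1:6, 2:4, 3:2, 4:4, 5:2, 6:4, 7:2, 8:4, 9:4, 10:2, 11:4
Odd-degree vertices: none (0 total).
The non-isolated vertices are connected and exactly 0 have odd degree, so an Eulerian trail exists.

Yes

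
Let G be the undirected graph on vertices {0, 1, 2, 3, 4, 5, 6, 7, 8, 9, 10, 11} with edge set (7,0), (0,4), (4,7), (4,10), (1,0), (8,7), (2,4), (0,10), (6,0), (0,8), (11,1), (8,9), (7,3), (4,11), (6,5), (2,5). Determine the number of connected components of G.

Component: {0, 1, 2, 3, 4, 5, 6, 7, 8, 9, 10, 11}

1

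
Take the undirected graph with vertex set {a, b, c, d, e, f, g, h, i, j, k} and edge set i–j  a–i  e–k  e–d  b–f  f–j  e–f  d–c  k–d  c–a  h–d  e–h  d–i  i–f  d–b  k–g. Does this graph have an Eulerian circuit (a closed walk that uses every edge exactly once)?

No

Degrees: a:2, b:2, c:2, d:6, e:4, f:4, g:1, h:2, i:4, j:2, k:3
Vertices with odd degree: g, k. An Eulerian circuit requires all degrees even.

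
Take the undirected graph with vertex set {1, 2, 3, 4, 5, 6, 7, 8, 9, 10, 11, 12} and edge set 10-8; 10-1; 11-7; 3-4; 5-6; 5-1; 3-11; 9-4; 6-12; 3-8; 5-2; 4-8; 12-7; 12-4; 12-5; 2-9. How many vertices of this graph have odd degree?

2

Degrees: 1:2, 2:2, 3:3, 4:4, 5:4, 6:2, 7:2, 8:3, 9:2, 10:2, 11:2, 12:4
Odd-degree vertices: 3, 8.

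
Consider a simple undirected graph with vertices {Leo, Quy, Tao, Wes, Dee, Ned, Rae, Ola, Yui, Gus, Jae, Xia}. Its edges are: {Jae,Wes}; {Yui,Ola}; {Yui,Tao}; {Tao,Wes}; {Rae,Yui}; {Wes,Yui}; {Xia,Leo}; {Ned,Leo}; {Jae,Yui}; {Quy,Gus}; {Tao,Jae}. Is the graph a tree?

No

The graph has 12 vertices and 11 edges.
It splits into 4 components, so it cannot be a tree.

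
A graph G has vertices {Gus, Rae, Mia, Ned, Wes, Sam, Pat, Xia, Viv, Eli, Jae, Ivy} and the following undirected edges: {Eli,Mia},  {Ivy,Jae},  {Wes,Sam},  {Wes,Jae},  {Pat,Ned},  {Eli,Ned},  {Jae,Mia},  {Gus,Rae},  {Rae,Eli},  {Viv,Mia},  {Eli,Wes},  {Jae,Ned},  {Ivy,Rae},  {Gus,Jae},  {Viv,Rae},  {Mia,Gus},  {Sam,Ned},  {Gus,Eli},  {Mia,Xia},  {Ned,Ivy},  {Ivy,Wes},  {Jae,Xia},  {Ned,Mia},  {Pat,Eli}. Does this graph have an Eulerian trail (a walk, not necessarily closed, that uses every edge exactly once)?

Yes

Degrees: Gus:4, Rae:4, Mia:6, Ned:6, Wes:4, Sam:2, Pat:2, Xia:2, Viv:2, Eli:6, Jae:6, Ivy:4
Odd-degree vertices: none (0 total).
With 0 odd-degree vertices and all edges in one connected piece, an Eulerian trail exists.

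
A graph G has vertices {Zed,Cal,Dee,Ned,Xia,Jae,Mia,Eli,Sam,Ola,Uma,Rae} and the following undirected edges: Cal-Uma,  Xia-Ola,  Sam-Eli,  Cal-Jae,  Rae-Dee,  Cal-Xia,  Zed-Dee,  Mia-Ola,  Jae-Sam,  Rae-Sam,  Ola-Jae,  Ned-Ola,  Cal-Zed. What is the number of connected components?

1

Component: {Zed, Cal, Dee, Ned, Xia, Jae, Mia, Eli, Sam, Ola, Uma, Rae}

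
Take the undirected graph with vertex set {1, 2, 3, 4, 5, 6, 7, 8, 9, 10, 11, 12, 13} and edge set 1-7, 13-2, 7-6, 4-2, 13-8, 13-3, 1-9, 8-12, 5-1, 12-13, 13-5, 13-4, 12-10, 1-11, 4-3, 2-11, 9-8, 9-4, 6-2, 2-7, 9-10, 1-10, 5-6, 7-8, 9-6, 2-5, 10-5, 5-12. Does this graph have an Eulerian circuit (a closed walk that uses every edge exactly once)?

Degrees: 1:5, 2:6, 3:2, 4:4, 5:6, 6:4, 7:4, 8:4, 9:5, 10:4, 11:2, 12:4, 13:6
1, 9 have odd degree; an Eulerian circuit needs every degree to be even, so none exists.

No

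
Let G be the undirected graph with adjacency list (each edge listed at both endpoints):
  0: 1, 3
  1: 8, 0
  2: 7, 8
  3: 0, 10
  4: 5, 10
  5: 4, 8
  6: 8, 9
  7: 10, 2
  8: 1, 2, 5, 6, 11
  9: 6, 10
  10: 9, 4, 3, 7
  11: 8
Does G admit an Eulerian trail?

Yes

Degrees: 0:2, 1:2, 2:2, 3:2, 4:2, 5:2, 6:2, 7:2, 8:5, 9:2, 10:4, 11:1
Odd-degree vertices: 8, 11 (2 total).
The non-isolated vertices are connected and exactly 2 have odd degree, so an Eulerian trail exists (from 8 to 11).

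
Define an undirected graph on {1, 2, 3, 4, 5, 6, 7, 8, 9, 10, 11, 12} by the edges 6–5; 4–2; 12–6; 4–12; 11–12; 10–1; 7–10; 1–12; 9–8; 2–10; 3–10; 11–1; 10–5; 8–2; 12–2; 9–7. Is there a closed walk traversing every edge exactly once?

Degrees: 1:3, 2:4, 3:1, 4:2, 5:2, 6:2, 7:2, 8:2, 9:2, 10:5, 11:2, 12:5
1, 3, 10, 12 have odd degree; an Eulerian circuit needs every degree to be even, so none exists.

No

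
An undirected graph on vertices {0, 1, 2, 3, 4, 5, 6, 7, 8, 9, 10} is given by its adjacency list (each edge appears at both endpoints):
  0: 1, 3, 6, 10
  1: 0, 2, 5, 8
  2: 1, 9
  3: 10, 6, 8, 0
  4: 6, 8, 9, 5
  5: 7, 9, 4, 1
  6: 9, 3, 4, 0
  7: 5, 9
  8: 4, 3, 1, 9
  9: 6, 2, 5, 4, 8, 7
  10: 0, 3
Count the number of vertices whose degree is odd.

Degrees: 0:4, 1:4, 2:2, 3:4, 4:4, 5:4, 6:4, 7:2, 8:4, 9:6, 10:2
Odd-degree vertices: none.

0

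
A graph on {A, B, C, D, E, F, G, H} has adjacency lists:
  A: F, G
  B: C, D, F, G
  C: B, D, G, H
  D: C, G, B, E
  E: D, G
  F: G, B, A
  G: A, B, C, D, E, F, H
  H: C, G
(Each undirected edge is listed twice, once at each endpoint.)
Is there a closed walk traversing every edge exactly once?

No

Degrees: A:2, B:4, C:4, D:4, E:2, F:3, G:7, H:2
F, G have odd degree; an Eulerian circuit needs every degree to be even, so none exists.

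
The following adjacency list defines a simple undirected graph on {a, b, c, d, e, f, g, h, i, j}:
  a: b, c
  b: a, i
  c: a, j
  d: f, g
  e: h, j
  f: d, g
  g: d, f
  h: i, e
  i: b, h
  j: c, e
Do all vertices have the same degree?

Degrees: a:2, b:2, c:2, d:2, e:2, f:2, g:2, h:2, i:2, j:2
All degrees equal 2; the graph is regular.

Yes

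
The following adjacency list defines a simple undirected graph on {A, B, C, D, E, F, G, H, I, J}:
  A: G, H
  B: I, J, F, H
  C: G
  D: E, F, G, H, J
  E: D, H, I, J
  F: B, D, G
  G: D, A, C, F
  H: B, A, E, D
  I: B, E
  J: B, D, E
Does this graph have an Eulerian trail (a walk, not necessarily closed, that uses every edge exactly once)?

No

Degrees: A:2, B:4, C:1, D:5, E:4, F:3, G:4, H:4, I:2, J:3
Odd-degree vertices: C, D, F, J (4 total).
An Eulerian trail requires 0 or 2 odd-degree vertices; here there are 4.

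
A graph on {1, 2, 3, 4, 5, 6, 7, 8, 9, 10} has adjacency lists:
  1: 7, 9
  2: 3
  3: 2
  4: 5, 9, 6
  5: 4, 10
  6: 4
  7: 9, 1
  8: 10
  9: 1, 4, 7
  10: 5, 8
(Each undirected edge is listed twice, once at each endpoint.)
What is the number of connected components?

Component: {2, 3}
Component: {1, 4, 5, 6, 7, 8, 9, 10}

2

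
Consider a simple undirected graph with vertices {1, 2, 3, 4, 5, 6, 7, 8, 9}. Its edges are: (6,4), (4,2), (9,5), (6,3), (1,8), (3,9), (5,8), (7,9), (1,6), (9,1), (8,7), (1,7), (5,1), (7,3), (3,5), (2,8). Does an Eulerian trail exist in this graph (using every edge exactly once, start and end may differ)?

Degrees: 1:5, 2:2, 3:4, 4:2, 5:4, 6:3, 7:4, 8:4, 9:4
Odd-degree vertices: 1, 6 (2 total).
With 2 odd-degree vertices and all edges in one connected piece, an Eulerian trail exists (from 1 to 6).

Yes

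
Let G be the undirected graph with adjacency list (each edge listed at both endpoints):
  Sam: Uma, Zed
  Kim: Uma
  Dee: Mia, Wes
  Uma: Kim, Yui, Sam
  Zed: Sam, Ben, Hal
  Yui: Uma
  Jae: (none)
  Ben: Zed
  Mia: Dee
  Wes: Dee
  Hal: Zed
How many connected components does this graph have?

Component: {Jae}
Component: {Dee, Mia, Wes}
Component: {Sam, Kim, Uma, Zed, Yui, Ben, Hal}

3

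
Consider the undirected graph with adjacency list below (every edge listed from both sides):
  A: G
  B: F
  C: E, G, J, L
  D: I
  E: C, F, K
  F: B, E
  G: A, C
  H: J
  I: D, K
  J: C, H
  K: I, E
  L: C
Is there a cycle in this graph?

The graph has 12 vertices, 11 edges, and 1 connected component.
Since 11 = 12 - 1, the graph is a forest and contains no cycle.

No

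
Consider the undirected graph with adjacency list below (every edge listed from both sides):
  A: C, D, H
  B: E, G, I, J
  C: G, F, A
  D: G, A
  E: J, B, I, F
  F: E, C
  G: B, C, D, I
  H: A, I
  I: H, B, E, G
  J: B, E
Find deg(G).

4

Neighbors of G: B, C, D, I.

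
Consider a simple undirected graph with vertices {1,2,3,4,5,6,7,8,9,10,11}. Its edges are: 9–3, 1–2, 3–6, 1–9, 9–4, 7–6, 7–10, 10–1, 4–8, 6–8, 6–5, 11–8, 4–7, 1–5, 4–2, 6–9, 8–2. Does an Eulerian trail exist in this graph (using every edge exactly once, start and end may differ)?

No

Degrees: 1:4, 2:3, 3:2, 4:4, 5:2, 6:5, 7:3, 8:4, 9:4, 10:2, 11:1
Odd-degree vertices: 2, 6, 7, 11 (4 total).
An Eulerian trail requires 0 or 2 odd-degree vertices; here there are 4.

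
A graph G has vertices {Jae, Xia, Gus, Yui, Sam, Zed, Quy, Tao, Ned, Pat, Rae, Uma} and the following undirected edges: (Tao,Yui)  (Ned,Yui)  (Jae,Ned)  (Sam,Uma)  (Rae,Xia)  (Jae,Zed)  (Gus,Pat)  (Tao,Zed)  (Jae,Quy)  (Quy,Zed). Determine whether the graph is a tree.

The graph has 12 vertices and 10 edges.
It is not connected, so it is not a tree.

No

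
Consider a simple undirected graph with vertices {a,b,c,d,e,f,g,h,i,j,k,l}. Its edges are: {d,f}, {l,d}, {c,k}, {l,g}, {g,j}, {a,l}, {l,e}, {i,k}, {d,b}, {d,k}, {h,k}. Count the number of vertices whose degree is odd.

8

Degrees: a:1, b:1, c:1, d:4, e:1, f:1, g:2, h:1, i:1, j:1, k:4, l:4
Odd-degree vertices: a, b, c, e, f, h, i, j.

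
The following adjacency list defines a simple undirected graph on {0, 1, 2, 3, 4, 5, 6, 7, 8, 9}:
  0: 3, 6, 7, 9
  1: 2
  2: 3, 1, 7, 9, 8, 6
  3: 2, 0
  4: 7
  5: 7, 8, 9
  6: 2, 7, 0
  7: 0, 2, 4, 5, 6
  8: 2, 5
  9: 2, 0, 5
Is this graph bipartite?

The cycle 7-6-0-7 has length 3, which is odd, so the graph is not bipartite.

No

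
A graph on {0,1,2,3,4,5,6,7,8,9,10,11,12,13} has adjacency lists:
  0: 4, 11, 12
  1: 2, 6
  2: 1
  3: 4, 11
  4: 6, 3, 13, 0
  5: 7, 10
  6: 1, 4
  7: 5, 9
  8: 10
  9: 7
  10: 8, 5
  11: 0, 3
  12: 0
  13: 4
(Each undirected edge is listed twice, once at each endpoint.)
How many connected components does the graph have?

Component: {5, 7, 8, 9, 10}
Component: {0, 1, 2, 3, 4, 6, 11, 12, 13}

2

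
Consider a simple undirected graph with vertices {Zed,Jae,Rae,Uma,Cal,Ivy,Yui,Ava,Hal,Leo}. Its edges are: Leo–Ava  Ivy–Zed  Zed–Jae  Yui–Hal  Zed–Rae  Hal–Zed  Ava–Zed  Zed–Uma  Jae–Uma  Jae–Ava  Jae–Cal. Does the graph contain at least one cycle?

The graph has 10 vertices, 11 edges, and 1 connected component.
One cycle is Zed-Jae-Ava-Zed.

Yes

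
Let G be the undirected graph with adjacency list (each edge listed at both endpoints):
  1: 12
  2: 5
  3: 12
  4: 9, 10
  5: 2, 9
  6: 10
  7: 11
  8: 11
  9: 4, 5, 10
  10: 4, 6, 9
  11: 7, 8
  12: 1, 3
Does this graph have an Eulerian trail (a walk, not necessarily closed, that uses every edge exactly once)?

Degrees: 1:1, 2:1, 3:1, 4:2, 5:2, 6:1, 7:1, 8:1, 9:3, 10:3, 11:2, 12:2
Odd-degree vertices: 1, 2, 3, 6, 7, 8, 9, 10 (8 total).
With 8 odd-degree vertices (more than two), no single trail can use every edge.

No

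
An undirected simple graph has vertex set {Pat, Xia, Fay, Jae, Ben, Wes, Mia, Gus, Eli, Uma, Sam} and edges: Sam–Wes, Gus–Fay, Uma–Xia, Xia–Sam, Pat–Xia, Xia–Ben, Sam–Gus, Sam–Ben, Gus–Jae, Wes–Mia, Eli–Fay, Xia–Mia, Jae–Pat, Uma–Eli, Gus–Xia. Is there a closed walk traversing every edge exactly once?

Yes

Degrees: Pat:2, Xia:6, Fay:2, Jae:2, Ben:2, Wes:2, Mia:2, Gus:4, Eli:2, Uma:2, Sam:4
All degrees are even and the non-isolated vertices are connected — an Eulerian circuit exists.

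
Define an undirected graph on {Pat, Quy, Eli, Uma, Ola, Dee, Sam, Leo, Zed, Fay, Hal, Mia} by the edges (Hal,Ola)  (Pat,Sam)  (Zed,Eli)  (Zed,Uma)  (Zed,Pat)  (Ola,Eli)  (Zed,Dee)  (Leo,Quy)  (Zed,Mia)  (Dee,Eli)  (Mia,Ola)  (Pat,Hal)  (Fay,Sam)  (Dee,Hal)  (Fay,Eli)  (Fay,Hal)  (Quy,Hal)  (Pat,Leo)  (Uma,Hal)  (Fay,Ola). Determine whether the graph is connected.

Starting from Pat and exploring outward reaches every vertex (Pat, Hal, Leo, Sam, Zed, Ola, Dee, Uma, Quy, Fay, Eli, Mia); the graph is connected.

Yes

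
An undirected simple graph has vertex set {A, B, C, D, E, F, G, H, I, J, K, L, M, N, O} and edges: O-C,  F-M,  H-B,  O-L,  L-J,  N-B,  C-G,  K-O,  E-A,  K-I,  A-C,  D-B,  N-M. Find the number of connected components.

Component: {B, D, F, H, M, N}
Component: {A, C, E, G, I, J, K, L, O}

2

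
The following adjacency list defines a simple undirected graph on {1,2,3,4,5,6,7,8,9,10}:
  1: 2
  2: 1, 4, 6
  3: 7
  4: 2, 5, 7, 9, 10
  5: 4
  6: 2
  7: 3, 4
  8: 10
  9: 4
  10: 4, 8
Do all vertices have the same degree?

Degrees: 1:1, 2:3, 3:1, 4:5, 5:1, 6:1, 7:2, 8:1, 9:1, 10:2
Degrees are not all equal (e.g. deg(1)=1 but deg(4)=5); not regular.

No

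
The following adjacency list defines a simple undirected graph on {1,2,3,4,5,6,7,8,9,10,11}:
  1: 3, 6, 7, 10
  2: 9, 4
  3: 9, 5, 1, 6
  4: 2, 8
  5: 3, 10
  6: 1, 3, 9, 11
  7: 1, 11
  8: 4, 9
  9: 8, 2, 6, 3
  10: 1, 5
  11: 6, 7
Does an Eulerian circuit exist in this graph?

Degrees: 1:4, 2:2, 3:4, 4:2, 5:2, 6:4, 7:2, 8:2, 9:4, 10:2, 11:2
All degrees are even and the non-isolated vertices are connected — an Eulerian circuit exists.

Yes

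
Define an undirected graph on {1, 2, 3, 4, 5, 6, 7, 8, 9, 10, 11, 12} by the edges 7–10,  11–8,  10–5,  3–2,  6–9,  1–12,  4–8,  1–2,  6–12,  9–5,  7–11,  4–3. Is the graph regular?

Yes

Degrees: 1:2, 2:2, 3:2, 4:2, 5:2, 6:2, 7:2, 8:2, 9:2, 10:2, 11:2, 12:2
All degrees equal 2; the graph is regular.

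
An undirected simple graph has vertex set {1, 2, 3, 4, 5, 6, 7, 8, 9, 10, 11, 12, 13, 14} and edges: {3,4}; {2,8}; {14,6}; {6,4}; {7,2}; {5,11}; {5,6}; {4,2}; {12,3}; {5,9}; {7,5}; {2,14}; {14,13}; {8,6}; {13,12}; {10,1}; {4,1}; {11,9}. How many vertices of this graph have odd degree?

Degrees: 1:2, 2:4, 3:2, 4:4, 5:4, 6:4, 7:2, 8:2, 9:2, 10:1, 11:2, 12:2, 13:2, 14:3
Odd-degree vertices: 10, 14.

2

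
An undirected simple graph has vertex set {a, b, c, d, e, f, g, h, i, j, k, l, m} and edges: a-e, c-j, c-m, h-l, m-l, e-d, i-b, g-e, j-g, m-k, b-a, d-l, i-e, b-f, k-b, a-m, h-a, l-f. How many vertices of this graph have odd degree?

0

Degrees: a:4, b:4, c:2, d:2, e:4, f:2, g:2, h:2, i:2, j:2, k:2, l:4, m:4
Odd-degree vertices: none.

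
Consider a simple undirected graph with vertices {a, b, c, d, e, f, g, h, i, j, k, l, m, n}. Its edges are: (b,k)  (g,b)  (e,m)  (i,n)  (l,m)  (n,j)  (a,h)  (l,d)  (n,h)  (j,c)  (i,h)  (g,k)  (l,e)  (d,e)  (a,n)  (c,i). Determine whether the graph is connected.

Component: {f}
Component: {b, g, k}
Component: {d, e, l, m}
Component: {a, c, h, i, j, n}
There are 4 separate components, so the graph is not connected.

No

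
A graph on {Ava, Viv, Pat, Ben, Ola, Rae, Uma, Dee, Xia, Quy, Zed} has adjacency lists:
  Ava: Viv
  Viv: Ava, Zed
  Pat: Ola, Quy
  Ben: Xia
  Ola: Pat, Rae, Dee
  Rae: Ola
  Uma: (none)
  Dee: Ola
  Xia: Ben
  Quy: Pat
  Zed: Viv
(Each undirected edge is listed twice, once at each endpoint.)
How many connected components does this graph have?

Component: {Uma}
Component: {Ben, Xia}
Component: {Ava, Viv, Zed}
Component: {Pat, Ola, Rae, Dee, Quy}

4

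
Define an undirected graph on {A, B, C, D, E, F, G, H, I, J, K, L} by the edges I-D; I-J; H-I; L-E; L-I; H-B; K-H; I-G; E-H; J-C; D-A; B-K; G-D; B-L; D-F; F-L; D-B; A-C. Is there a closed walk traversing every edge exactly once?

No

Degrees: A:2, B:4, C:2, D:5, E:2, F:2, G:2, H:4, I:5, J:2, K:2, L:4
Vertices with odd degree: D, I. An Eulerian circuit requires all degrees even.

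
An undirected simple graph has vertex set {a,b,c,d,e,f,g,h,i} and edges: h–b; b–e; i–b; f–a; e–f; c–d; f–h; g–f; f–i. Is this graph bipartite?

A valid 2-coloring puts {b, d, f} on one side and {a, c, e, g, h, i} on the other; every edge crosses between the two sides.

Yes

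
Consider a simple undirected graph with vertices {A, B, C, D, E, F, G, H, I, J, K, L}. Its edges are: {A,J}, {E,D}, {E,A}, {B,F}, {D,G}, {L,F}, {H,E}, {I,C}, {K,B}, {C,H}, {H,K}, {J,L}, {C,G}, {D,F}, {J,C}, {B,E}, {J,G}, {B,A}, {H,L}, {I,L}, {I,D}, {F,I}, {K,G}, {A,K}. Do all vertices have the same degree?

Yes

Degrees: A:4, B:4, C:4, D:4, E:4, F:4, G:4, H:4, I:4, J:4, K:4, L:4
All degrees equal 4; the graph is regular.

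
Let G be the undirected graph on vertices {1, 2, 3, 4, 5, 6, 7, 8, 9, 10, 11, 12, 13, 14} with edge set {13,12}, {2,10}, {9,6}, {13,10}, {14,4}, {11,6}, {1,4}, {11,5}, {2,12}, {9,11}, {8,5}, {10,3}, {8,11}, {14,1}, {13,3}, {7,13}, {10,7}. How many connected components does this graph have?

Component: {1, 4, 14}
Component: {5, 6, 8, 9, 11}
Component: {2, 3, 7, 10, 12, 13}

3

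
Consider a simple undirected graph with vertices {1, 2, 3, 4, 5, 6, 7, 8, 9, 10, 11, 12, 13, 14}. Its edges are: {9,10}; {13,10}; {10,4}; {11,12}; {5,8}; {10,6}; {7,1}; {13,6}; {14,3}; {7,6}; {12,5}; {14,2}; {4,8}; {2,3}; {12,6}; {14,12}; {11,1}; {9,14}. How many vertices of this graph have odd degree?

Degrees: 1:2, 2:2, 3:2, 4:2, 5:2, 6:4, 7:2, 8:2, 9:2, 10:4, 11:2, 12:4, 13:2, 14:4
Odd-degree vertices: none.

0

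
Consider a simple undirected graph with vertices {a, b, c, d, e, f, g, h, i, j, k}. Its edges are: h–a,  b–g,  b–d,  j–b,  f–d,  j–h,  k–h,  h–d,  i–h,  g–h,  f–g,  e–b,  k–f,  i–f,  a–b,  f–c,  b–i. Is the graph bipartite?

Yes

Color {b, f, h} black and {a, c, d, e, g, i, j, k} white. No edge joins two same-colored vertices, so the graph is bipartite.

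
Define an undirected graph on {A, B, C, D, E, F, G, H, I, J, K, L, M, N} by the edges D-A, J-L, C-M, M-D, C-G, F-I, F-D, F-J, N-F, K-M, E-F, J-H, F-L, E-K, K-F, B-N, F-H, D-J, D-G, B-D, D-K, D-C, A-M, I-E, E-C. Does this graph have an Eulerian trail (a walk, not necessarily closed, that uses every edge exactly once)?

Yes

Degrees: A:2, B:2, C:4, D:8, E:4, F:8, G:2, H:2, I:2, J:4, K:4, L:2, M:4, N:2
Odd-degree vertices: none (0 total).
With 0 odd-degree vertices and all edges in one connected piece, an Eulerian trail exists.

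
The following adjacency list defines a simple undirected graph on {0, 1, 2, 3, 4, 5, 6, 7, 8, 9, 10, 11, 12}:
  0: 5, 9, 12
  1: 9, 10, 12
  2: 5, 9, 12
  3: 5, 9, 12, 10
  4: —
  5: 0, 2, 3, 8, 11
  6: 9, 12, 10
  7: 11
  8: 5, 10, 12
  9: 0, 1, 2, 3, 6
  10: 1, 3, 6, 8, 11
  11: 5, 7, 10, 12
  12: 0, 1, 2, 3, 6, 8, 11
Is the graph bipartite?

Yes

A valid 2-coloring puts {4, 5, 7, 9, 10, 12} on one side and {0, 1, 2, 3, 6, 8, 11} on the other; every edge crosses between the two sides.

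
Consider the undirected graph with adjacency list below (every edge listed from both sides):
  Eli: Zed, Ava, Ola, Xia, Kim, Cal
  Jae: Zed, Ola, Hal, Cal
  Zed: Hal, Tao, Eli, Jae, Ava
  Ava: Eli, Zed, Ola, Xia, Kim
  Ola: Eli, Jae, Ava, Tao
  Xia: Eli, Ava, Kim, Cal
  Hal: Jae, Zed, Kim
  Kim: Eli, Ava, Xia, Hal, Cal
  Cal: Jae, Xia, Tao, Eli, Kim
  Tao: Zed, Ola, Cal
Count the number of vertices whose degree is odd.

Degrees: Eli:6, Jae:4, Zed:5, Ava:5, Ola:4, Xia:4, Hal:3, Kim:5, Cal:5, Tao:3
Odd-degree vertices: Zed, Ava, Hal, Kim, Cal, Tao.

6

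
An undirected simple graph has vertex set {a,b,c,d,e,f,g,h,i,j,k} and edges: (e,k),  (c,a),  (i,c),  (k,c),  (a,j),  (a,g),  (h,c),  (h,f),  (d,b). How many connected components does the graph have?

2

Component: {b, d}
Component: {a, c, e, f, g, h, i, j, k}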